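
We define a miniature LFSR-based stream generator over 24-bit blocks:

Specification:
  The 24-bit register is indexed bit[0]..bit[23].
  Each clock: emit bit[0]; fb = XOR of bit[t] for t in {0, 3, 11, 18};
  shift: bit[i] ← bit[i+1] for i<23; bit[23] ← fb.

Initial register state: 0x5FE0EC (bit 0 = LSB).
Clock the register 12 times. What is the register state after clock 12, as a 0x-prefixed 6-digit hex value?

0x19A5FE

reg_0 = 0x5FE0EC
clock 1: out=0, reg = 0x2FF076
clock 2: out=0, reg = 0x97F83B
clock 3: out=1, reg = 0x4BFC1D
clock 4: out=1, reg = 0xA5FE0E
clock 5: out=0, reg = 0xD2FF07
clock 6: out=1, reg = 0x697F83
clock 7: out=1, reg = 0x34BFC1
clock 8: out=1, reg = 0x9A5FE0
clock 9: out=0, reg = 0xCD2FF0
clock 10: out=0, reg = 0x6697F8
clock 11: out=0, reg = 0x334BFC
clock 12: out=0, reg = 0x19A5FE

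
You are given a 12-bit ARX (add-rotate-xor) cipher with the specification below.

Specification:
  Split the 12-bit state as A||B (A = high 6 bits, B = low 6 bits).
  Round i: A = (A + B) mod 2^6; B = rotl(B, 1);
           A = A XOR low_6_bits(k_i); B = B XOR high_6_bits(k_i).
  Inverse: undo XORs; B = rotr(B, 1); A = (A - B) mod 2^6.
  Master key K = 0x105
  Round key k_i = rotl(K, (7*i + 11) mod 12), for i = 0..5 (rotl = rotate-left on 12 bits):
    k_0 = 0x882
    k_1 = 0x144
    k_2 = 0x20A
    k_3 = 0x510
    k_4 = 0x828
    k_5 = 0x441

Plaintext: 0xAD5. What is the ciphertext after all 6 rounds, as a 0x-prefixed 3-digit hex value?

0x1D5

s_0 = plaintext = 0xAD5
s_1 = Round(s_0, k_0) = 0x088
s_2 = Round(s_1, k_1) = 0x395
s_3 = Round(s_2, k_2) = 0xA62
s_4 = Round(s_3, k_3) = 0x6D1
s_5 = Round(s_4, k_4) = 0x102
s_6 = Round(s_5, k_5) = 0x1D5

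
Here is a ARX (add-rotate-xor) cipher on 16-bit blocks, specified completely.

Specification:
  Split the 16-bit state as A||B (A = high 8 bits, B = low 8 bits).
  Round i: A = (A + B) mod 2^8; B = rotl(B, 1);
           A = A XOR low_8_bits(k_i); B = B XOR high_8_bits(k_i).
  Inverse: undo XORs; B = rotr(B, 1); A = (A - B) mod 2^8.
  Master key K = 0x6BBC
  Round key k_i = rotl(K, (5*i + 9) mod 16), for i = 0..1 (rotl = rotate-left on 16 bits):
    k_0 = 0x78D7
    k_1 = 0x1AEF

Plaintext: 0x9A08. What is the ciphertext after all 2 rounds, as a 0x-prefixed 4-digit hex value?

0x32CA

s_0 = plaintext = 0x9A08
s_1 = Round(s_0, k_0) = 0x7568
s_2 = Round(s_1, k_1) = 0x32CA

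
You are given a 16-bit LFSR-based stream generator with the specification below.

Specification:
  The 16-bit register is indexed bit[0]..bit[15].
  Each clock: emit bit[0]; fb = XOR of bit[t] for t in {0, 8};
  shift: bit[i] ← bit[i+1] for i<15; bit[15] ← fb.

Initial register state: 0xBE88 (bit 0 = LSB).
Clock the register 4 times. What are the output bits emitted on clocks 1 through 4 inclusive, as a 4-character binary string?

reg_0 = 0xBE88
clock 1: out=0, reg = 0x5F44
clock 2: out=0, reg = 0xAFA2
clock 3: out=0, reg = 0xD7D1
clock 4: out=1, reg = 0x6BE8

0001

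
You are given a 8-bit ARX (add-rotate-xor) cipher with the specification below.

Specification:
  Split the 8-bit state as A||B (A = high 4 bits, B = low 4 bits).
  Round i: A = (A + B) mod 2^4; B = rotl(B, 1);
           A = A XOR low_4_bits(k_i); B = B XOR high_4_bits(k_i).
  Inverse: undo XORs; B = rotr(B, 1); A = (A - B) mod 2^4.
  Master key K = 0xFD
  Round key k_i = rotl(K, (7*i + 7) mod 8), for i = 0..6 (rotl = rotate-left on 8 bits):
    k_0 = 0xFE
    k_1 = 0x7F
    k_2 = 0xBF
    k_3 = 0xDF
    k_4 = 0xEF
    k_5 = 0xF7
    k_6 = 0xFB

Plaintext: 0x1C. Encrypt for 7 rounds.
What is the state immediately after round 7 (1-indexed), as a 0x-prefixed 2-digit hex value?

s_0 = plaintext = 0x1C
s_1 = Round(s_0, k_0) = 0x36
s_2 = Round(s_1, k_1) = 0x6B
s_3 = Round(s_2, k_2) = 0xEC
s_4 = Round(s_3, k_3) = 0x54
s_5 = Round(s_4, k_4) = 0x66
s_6 = Round(s_5, k_5) = 0xB3
s_7 = Round(s_6, k_6) = 0x59

0x59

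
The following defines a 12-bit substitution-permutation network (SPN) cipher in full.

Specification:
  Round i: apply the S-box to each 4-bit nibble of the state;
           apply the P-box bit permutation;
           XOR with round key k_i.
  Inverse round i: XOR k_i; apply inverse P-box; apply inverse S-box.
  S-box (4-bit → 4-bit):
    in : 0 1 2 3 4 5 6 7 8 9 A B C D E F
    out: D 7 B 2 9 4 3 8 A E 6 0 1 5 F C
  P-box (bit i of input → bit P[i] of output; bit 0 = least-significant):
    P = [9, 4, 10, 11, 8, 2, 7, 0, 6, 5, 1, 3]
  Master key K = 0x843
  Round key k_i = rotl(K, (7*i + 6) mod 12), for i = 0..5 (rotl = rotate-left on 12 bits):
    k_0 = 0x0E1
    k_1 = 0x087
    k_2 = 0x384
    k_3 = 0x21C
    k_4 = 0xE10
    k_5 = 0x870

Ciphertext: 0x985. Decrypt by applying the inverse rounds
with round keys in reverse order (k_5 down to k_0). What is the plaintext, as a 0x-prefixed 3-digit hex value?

0xC55

s_0 = ciphertext = 0x985
s_1 = InvRound(s_0, k_5) = 0x6E3
s_2 = InvRound(s_1, k_4) = 0x1F8
s_3 = InvRound(s_2, k_3) = 0x61C
s_4 = InvRound(s_3, k_2) = 0x7DA
s_5 = InvRound(s_4, k_1) = 0x421
s_6 = InvRound(s_5, k_0) = 0xC55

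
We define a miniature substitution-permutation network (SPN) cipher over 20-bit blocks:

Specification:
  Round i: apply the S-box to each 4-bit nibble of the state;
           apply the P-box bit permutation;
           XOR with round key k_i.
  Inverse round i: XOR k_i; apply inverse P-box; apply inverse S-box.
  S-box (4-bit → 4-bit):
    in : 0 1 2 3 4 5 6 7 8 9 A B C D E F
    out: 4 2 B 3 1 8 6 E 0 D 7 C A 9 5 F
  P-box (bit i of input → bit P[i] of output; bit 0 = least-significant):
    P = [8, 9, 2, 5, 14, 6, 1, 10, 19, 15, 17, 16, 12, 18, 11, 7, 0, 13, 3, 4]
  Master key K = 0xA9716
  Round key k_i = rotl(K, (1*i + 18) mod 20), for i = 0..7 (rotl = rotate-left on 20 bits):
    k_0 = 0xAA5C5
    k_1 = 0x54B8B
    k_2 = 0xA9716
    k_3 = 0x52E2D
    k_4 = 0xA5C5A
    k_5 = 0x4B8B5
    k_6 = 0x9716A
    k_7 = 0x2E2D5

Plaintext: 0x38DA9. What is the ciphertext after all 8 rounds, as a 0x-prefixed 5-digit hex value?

0x6C21F

s_0 = plaintext = 0x38DA9
s_1 = Round(s_0, k_0) = 0x3C4A2
s_2 = Round(s_1, k_1) = 0x92868
s_3 = Round(s_2, k_2) = 0xE87CD
s_4 = Round(s_3, k_3) = 0x6AB44
s_5 = Round(s_4, k_4) = 0xD2552
s_6 = Round(s_5, k_5) = 0x1AF04
s_7 = Round(s_6, k_6) = 0x6C868
s_8 = Round(s_7, k_7) = 0x6C21F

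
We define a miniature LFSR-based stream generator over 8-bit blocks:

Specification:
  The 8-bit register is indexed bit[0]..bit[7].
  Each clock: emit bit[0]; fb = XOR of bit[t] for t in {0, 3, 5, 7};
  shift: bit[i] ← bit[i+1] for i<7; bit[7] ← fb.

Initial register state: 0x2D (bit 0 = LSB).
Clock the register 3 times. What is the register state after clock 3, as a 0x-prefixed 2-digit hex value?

reg_0 = 0x2D
clock 1: out=1, reg = 0x96
clock 2: out=0, reg = 0xCB
clock 3: out=1, reg = 0xE5

0xE5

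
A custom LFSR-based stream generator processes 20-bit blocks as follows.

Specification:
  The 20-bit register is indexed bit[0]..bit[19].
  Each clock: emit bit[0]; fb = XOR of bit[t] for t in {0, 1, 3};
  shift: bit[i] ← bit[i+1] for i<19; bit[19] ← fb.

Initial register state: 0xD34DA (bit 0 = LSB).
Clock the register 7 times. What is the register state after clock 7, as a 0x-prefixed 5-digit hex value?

0x59A69

reg_0 = 0xD34DA
clock 1: out=0, reg = 0x69A6D
clock 2: out=1, reg = 0x34D36
clock 3: out=0, reg = 0x9A69B
clock 4: out=1, reg = 0xCD34D
clock 5: out=1, reg = 0x669A6
clock 6: out=0, reg = 0xB34D3
clock 7: out=1, reg = 0x59A69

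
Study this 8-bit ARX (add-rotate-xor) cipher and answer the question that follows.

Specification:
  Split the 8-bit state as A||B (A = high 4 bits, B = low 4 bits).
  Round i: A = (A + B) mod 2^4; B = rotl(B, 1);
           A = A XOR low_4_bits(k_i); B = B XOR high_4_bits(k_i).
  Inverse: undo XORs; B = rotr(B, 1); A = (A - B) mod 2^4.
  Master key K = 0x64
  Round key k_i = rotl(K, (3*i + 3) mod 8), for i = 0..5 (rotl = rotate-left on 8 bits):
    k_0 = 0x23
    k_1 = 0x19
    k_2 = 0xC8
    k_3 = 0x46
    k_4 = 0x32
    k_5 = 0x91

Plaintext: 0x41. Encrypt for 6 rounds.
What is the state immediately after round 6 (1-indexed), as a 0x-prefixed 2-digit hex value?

0xA9

s_0 = plaintext = 0x41
s_1 = Round(s_0, k_0) = 0x60
s_2 = Round(s_1, k_1) = 0xF1
s_3 = Round(s_2, k_2) = 0x8E
s_4 = Round(s_3, k_3) = 0x09
s_5 = Round(s_4, k_4) = 0xB0
s_6 = Round(s_5, k_5) = 0xA9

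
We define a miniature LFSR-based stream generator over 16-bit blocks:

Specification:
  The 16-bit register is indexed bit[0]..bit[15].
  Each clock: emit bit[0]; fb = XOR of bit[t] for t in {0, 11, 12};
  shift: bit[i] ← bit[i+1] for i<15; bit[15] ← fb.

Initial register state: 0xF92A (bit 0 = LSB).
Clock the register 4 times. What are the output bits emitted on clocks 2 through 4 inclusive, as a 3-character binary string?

101

reg_0 = 0xF92A
clock 1: out=0, reg = 0x7C95
clock 2: out=1, reg = 0xBE4A
clock 3: out=0, reg = 0x5F25
clock 4: out=1, reg = 0xAF92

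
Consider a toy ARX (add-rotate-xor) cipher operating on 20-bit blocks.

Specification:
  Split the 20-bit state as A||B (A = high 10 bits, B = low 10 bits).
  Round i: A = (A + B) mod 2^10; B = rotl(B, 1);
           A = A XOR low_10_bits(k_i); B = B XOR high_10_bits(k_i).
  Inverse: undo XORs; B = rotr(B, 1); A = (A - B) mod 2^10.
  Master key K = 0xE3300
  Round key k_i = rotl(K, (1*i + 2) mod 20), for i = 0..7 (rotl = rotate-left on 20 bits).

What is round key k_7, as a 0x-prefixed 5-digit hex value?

0x601C6

K = 0xE3300
k_0 = rotl(K, (1*0+2) mod 20) = rotl(K, 2) = 0x8CC03
k_1 = rotl(K, (1*1+2) mod 20) = rotl(K, 3) = 0x19807
k_2 = rotl(K, (1*2+2) mod 20) = rotl(K, 4) = 0x3300E
k_3 = rotl(K, (1*3+2) mod 20) = rotl(K, 5) = 0x6601C
k_4 = rotl(K, (1*4+2) mod 20) = rotl(K, 6) = 0xCC038
k_5 = rotl(K, (1*5+2) mod 20) = rotl(K, 7) = 0x98071
k_6 = rotl(K, (1*6+2) mod 20) = rotl(K, 8) = 0x300E3
k_7 = rotl(K, (1*7+2) mod 20) = rotl(K, 9) = 0x601C6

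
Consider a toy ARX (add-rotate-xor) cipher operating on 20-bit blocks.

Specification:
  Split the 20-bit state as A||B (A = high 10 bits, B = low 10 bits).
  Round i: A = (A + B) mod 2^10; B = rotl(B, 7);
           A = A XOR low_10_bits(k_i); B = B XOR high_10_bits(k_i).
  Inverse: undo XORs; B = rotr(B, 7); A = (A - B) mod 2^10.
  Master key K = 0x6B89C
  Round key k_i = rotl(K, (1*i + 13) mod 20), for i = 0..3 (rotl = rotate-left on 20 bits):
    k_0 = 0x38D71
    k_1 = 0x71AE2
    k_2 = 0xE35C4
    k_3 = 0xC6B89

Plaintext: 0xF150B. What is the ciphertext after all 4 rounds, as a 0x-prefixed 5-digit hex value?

0x8CB08

s_0 = plaintext = 0xF150B
s_1 = Round(s_0, k_0) = 0x68542
s_2 = Round(s_1, k_1) = 0x004EE
s_3 = Round(s_2, k_2) = 0x4AC90
s_4 = Round(s_3, k_3) = 0x8CB08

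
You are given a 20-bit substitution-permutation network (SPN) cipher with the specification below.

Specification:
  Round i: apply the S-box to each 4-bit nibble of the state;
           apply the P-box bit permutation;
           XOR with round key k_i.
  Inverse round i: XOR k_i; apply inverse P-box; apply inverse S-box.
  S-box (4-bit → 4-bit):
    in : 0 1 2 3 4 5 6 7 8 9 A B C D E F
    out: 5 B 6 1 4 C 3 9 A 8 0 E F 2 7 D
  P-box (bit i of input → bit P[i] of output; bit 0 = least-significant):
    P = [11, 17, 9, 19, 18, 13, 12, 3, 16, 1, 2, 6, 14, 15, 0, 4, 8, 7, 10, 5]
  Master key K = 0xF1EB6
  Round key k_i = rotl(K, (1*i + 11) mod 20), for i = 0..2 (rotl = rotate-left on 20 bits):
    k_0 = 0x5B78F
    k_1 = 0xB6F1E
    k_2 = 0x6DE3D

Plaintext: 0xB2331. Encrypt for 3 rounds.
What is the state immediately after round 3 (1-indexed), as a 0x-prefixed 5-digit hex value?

0xC0E41

s_0 = plaintext = 0xB2331
s_1 = Round(s_0, k_0) = 0xA3B2E
s_2 = Round(s_1, k_1) = 0x91558
s_3 = Round(s_2, k_2) = 0xC0E41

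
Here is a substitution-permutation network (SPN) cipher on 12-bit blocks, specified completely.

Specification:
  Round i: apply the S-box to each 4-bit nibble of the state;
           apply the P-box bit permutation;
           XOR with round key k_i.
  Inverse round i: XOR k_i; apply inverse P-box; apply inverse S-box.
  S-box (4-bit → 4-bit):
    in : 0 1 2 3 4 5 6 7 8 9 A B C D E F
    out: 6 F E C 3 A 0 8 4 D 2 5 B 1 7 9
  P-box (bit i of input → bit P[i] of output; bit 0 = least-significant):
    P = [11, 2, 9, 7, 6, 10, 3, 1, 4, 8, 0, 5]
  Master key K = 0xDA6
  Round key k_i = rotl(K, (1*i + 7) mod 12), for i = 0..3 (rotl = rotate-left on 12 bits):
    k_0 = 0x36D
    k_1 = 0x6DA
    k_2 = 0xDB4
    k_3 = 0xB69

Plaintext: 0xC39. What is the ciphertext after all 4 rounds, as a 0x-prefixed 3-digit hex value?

0x10E

s_0 = plaintext = 0xC39
s_1 = Round(s_0, k_0) = 0x8D7
s_2 = Round(s_1, k_1) = 0x61B
s_3 = Round(s_2, k_2) = 0x3FE
s_4 = Round(s_3, k_3) = 0x10E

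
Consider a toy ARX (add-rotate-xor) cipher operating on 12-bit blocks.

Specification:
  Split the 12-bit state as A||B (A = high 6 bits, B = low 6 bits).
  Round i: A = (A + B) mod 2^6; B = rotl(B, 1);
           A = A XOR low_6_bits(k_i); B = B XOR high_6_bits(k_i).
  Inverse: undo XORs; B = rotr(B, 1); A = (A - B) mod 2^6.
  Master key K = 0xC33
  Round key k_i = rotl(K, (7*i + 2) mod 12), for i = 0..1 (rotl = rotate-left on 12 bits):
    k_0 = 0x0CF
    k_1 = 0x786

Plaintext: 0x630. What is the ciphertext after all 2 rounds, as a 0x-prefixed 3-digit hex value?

s_0 = plaintext = 0x630
s_1 = Round(s_0, k_0) = 0x1E2
s_2 = Round(s_1, k_1) = 0xBDB

0xBDB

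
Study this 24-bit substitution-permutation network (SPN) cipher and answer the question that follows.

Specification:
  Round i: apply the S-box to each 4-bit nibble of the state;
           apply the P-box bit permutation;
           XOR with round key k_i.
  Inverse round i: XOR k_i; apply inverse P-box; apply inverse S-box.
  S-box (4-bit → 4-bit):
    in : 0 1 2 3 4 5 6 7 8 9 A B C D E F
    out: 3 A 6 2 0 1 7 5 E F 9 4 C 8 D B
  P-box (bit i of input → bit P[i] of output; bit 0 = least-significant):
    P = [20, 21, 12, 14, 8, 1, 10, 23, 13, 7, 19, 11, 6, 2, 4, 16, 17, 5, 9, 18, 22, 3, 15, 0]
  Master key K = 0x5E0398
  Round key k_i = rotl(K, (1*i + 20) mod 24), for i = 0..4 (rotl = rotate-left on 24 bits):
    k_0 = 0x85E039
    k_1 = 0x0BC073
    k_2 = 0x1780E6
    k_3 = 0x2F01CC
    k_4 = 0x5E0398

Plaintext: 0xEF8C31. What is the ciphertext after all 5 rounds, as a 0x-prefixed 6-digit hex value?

0xA16F96

s_0 = plaintext = 0xEF8C31
s_1 = Round(s_0, k_0) = 0xEA280E
s_2 = Round(s_1, k_1) = 0x5519E4
s_3 = Round(s_2, k_2) = 0xDCAD62
s_4 = Round(s_3, k_3) = 0x0A1E8F
s_5 = Round(s_4, k_4) = 0xA16F96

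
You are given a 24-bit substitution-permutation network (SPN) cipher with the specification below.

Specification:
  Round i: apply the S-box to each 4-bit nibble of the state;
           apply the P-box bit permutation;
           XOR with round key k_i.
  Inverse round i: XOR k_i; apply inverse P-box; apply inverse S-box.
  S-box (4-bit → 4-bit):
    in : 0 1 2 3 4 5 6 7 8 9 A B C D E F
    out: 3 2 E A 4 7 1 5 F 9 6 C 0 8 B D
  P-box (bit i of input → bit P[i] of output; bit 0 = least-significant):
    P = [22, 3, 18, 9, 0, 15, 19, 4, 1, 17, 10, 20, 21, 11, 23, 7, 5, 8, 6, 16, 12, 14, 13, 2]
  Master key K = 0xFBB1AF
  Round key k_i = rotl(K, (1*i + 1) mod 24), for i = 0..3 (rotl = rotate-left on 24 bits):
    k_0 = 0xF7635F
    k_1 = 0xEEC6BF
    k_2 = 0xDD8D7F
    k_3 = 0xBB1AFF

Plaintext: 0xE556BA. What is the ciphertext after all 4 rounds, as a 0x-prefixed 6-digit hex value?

s_0 = plaintext = 0xE556BA
s_1 = Round(s_0, k_0) = 0x5B3A21
s_2 = Round(s_1, k_1) = 0xE53A67
s_3 = Round(s_2, k_2) = 0x9BD09A
s_4 = Round(s_3, k_3) = 0xBC0A20

0xBC0A20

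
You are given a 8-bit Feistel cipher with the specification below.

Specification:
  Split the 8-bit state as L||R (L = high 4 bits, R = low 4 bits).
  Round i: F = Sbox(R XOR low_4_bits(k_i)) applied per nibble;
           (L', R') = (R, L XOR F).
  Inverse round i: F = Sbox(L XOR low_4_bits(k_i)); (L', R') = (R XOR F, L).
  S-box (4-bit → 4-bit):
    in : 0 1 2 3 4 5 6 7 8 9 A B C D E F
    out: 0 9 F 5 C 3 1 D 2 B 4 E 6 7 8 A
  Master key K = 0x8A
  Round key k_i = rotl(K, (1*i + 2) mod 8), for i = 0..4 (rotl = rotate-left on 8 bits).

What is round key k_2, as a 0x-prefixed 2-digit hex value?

0xA8

K = 0x8A
k_0 = rotl(K, (1*0+2) mod 8) = rotl(K, 2) = 0x2A
k_1 = rotl(K, (1*1+2) mod 8) = rotl(K, 3) = 0x54
k_2 = rotl(K, (1*2+2) mod 8) = rotl(K, 4) = 0xA8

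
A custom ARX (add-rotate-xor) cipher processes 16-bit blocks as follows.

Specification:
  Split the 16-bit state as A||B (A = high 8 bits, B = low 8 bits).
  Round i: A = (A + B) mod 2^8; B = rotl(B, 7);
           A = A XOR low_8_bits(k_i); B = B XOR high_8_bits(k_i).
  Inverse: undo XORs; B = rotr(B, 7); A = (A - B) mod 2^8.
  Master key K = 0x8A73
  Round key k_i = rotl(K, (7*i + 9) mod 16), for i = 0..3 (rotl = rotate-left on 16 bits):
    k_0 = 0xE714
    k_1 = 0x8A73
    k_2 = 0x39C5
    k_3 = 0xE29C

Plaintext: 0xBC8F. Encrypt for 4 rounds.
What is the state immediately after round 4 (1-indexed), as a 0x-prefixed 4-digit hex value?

s_0 = plaintext = 0xBC8F
s_1 = Round(s_0, k_0) = 0x5F20
s_2 = Round(s_1, k_1) = 0x0C9A
s_3 = Round(s_2, k_2) = 0x6374
s_4 = Round(s_3, k_3) = 0x4BD8

0x4BD8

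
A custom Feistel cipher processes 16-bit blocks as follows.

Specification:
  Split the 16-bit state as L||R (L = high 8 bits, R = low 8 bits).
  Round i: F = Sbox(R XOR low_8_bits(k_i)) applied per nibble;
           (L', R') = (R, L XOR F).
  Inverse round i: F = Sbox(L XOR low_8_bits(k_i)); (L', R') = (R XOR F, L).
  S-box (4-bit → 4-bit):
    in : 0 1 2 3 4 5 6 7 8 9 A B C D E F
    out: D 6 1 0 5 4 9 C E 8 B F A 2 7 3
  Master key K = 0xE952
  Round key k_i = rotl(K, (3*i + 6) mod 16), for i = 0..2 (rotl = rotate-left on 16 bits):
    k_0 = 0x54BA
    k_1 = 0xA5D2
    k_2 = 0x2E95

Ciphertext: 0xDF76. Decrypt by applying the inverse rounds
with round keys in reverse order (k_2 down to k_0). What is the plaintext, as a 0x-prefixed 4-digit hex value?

0x64EC

s_0 = ciphertext = 0xDF76
s_1 = InvRound(s_0, k_2) = 0x2DDF
s_2 = InvRound(s_1, k_1) = 0xEC2D
s_3 = InvRound(s_2, k_0) = 0x64EC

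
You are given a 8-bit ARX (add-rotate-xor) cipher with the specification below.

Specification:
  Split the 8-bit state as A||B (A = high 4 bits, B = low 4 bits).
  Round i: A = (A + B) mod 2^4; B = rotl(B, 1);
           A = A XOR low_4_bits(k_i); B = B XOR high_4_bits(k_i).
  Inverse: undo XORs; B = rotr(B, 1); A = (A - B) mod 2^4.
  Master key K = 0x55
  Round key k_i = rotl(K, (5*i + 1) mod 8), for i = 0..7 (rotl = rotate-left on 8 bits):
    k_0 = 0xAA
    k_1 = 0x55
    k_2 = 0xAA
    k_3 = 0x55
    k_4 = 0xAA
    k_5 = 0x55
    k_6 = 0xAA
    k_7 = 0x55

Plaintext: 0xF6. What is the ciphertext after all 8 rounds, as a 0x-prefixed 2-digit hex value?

s_0 = plaintext = 0xF6
s_1 = Round(s_0, k_0) = 0xF6
s_2 = Round(s_1, k_1) = 0x09
s_3 = Round(s_2, k_2) = 0x39
s_4 = Round(s_3, k_3) = 0x96
s_5 = Round(s_4, k_4) = 0x56
s_6 = Round(s_5, k_5) = 0xE9
s_7 = Round(s_6, k_6) = 0xD9
s_8 = Round(s_7, k_7) = 0x36

0x36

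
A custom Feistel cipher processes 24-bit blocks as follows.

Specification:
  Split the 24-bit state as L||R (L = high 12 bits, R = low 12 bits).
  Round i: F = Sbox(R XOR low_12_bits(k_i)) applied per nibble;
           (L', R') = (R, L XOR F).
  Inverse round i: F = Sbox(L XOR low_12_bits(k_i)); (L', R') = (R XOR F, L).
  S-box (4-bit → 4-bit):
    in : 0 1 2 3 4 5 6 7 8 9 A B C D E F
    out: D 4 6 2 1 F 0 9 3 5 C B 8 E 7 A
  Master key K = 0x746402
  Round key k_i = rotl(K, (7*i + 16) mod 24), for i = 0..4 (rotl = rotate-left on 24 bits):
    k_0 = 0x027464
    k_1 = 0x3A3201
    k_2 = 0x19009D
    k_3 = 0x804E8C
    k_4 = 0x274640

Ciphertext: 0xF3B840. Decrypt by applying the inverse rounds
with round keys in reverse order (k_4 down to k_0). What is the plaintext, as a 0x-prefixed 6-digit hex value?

0xDAA9AF

s_0 = ciphertext = 0xF3B840
s_1 = InvRound(s_0, k_4) = 0xDDBF3B
s_2 = InvRound(s_1, k_3) = 0xDC2DDB
s_3 = InvRound(s_2, k_2) = 0x321DC2
s_4 = InvRound(s_3, k_1) = 0x9AF321
s_5 = InvRound(s_4, k_0) = 0xDAA9AF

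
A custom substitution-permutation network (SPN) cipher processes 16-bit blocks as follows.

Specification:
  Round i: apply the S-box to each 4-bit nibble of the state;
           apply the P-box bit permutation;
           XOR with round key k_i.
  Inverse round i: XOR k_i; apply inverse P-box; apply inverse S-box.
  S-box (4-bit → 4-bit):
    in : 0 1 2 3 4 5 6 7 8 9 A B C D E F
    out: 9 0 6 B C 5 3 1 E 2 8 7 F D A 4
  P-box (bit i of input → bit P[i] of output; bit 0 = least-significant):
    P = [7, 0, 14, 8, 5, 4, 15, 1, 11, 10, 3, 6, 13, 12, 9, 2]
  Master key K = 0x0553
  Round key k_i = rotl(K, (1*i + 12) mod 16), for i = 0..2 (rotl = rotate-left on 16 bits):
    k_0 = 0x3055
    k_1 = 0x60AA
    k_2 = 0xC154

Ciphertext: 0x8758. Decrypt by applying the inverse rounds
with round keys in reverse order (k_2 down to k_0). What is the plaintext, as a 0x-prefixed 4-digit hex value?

0x71C8

s_0 = ciphertext = 0x8758
s_1 = InvRound(s_0, k_2) = 0x421F
s_2 = InvRound(s_1, k_1) = 0xD166
s_3 = InvRound(s_2, k_0) = 0x71C8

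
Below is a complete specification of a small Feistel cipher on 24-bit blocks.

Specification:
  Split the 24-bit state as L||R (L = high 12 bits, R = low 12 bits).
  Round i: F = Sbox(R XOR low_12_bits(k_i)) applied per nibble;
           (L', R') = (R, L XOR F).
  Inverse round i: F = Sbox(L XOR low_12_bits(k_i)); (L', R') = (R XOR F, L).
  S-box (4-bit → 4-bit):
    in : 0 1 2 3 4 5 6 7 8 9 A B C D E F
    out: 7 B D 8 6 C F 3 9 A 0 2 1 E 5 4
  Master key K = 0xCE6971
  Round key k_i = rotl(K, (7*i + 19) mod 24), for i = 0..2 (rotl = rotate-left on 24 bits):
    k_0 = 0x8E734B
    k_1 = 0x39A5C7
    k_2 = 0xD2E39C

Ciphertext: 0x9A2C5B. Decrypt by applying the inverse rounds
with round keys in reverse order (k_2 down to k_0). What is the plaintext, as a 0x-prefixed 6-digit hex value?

0xB16318

s_0 = ciphertext = 0x9A2C5B
s_1 = InvRound(s_0, k_2) = 0xCDE9A2
s_2 = InvRound(s_1, k_1) = 0x318CDE
s_3 = InvRound(s_2, k_0) = 0xB16318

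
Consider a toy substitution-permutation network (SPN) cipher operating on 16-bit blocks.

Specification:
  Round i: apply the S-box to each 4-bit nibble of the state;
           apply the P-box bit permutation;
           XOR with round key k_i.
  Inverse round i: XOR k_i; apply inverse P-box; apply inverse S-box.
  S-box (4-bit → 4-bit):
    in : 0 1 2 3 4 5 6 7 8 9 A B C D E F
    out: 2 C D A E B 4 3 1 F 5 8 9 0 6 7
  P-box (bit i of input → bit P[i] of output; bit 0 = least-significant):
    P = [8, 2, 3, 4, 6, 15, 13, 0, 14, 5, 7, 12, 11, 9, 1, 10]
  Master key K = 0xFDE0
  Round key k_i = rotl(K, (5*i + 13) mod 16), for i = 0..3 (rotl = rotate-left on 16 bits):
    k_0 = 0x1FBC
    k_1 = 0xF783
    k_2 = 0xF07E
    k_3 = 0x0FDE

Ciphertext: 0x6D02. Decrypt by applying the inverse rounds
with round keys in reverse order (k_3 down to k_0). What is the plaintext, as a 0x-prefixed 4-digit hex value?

s_0 = ciphertext = 0x6D02
s_1 = InvRound(s_0, k_3) = 0x0AA4
s_2 = InvRound(s_1, k_2) = 0xF2F1
s_3 = InvRound(s_2, k_1) = 0x108C
s_4 = InvRound(s_3, k_0) = 0x50DC

0x50DC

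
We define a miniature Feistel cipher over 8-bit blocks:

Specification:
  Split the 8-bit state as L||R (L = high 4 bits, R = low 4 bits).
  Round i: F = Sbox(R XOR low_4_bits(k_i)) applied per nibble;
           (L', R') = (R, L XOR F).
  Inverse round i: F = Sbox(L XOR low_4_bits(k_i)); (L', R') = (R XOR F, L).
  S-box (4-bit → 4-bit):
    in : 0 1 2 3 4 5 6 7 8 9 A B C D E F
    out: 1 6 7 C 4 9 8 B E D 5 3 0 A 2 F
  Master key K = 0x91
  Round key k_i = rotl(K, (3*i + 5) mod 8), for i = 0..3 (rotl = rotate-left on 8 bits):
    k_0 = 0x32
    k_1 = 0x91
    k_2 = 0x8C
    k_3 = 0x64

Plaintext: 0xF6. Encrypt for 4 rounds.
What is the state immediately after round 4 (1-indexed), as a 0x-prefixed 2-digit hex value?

s_0 = plaintext = 0xF6
s_1 = Round(s_0, k_0) = 0x6B
s_2 = Round(s_1, k_1) = 0xB3
s_3 = Round(s_2, k_2) = 0x34
s_4 = Round(s_3, k_3) = 0x42

0x42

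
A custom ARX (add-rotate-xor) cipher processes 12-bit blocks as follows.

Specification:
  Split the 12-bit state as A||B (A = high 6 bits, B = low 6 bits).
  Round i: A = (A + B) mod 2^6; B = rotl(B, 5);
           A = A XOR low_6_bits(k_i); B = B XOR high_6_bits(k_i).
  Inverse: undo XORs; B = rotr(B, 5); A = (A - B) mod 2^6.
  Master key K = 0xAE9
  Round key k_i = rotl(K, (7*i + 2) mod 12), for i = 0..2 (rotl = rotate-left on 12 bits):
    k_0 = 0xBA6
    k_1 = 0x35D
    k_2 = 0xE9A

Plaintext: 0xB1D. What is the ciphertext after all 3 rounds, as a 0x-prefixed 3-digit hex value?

s_0 = plaintext = 0xB1D
s_1 = Round(s_0, k_0) = 0xBC0
s_2 = Round(s_1, k_1) = 0xC8D
s_3 = Round(s_2, k_2) = 0x95C

0x95C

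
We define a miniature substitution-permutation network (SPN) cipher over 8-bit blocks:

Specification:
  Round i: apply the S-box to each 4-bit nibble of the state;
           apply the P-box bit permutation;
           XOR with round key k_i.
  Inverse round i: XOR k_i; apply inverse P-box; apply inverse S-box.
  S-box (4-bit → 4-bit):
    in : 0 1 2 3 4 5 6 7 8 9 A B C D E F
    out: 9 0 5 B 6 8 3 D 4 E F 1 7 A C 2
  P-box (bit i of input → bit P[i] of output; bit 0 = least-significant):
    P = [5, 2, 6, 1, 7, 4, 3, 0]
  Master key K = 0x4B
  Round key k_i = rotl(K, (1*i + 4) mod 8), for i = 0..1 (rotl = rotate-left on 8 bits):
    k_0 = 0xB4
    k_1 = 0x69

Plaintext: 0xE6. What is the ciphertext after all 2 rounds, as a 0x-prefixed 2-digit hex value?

s_0 = plaintext = 0xE6
s_1 = Round(s_0, k_0) = 0x99
s_2 = Round(s_1, k_1) = 0x36

0x36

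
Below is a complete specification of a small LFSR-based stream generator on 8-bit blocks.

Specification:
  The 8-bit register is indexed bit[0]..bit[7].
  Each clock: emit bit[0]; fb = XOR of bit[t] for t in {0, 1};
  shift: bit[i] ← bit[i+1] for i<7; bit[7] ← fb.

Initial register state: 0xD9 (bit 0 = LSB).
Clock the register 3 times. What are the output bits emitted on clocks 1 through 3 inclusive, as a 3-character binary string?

100

reg_0 = 0xD9
clock 1: out=1, reg = 0xEC
clock 2: out=0, reg = 0x76
clock 3: out=0, reg = 0xBB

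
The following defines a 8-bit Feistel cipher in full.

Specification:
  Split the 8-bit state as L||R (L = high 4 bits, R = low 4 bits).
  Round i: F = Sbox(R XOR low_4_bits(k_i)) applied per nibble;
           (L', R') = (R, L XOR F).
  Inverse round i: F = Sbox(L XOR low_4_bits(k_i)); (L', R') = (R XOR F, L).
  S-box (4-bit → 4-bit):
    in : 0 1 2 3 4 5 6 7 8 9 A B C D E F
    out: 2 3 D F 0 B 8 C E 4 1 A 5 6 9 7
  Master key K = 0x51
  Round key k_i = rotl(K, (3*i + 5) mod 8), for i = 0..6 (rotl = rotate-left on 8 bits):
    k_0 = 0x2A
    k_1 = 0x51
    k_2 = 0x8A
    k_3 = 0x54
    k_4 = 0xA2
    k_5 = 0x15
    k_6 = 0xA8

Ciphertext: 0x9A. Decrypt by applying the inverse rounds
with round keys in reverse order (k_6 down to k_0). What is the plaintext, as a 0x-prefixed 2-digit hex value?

s_0 = ciphertext = 0x9A
s_1 = InvRound(s_0, k_6) = 0x99
s_2 = InvRound(s_1, k_5) = 0xC9
s_3 = InvRound(s_2, k_4) = 0x0C
s_4 = InvRound(s_3, k_3) = 0xC0
s_5 = InvRound(s_4, k_2) = 0x8C
s_6 = InvRound(s_5, k_1) = 0x88
s_7 = InvRound(s_6, k_0) = 0x58

0x58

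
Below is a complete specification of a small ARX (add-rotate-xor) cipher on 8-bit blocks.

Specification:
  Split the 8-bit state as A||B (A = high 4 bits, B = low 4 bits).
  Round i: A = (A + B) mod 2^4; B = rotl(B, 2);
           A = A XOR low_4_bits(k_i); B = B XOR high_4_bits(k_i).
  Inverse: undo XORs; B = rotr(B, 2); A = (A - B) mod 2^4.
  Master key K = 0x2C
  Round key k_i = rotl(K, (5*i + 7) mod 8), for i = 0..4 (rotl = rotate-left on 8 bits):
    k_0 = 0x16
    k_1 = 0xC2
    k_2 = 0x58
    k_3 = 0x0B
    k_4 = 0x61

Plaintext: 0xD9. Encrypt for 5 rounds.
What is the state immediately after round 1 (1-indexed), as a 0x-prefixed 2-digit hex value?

0x07

s_0 = plaintext = 0xD9
s_1 = Round(s_0, k_0) = 0x07
s_2 = Round(s_1, k_1) = 0x51
s_3 = Round(s_2, k_2) = 0xE1
s_4 = Round(s_3, k_3) = 0x44
s_5 = Round(s_4, k_4) = 0x97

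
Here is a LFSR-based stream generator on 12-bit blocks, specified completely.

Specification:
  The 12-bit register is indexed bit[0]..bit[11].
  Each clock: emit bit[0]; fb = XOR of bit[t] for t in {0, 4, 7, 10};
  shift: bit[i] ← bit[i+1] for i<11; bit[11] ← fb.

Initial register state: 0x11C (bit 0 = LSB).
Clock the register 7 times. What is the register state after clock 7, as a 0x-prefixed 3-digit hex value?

0xC62

reg_0 = 0x11C
clock 1: out=0, reg = 0x88E
clock 2: out=0, reg = 0xC47
clock 3: out=1, reg = 0x623
clock 4: out=1, reg = 0x311
clock 5: out=1, reg = 0x188
clock 6: out=0, reg = 0x8C4
clock 7: out=0, reg = 0xC62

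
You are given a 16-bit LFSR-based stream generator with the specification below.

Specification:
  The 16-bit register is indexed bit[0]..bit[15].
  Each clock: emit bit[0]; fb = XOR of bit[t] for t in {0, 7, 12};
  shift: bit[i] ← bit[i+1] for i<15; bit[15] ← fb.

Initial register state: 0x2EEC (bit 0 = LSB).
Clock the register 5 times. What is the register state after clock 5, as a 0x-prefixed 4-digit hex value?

0x1977

reg_0 = 0x2EEC
clock 1: out=0, reg = 0x9776
clock 2: out=0, reg = 0xCBBB
clock 3: out=1, reg = 0x65DD
clock 4: out=1, reg = 0x32EE
clock 5: out=0, reg = 0x1977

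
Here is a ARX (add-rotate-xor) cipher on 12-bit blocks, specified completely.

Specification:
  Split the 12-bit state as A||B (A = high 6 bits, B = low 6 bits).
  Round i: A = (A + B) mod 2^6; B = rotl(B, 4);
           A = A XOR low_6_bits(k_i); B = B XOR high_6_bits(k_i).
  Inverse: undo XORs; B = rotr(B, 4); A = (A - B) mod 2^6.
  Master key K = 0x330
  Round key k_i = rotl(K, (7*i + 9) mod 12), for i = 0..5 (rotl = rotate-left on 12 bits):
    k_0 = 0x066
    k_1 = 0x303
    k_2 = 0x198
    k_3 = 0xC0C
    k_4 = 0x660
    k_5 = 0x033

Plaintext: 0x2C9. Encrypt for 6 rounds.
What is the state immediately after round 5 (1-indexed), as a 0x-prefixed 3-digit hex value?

0xD35

s_0 = plaintext = 0x2C9
s_1 = Round(s_0, k_0) = 0xC93
s_2 = Round(s_1, k_1) = 0x1B8
s_3 = Round(s_2, k_2) = 0x988
s_4 = Round(s_3, k_3) = 0x8B2
s_5 = Round(s_4, k_4) = 0xD35
s_6 = Round(s_5, k_5) = 0x69D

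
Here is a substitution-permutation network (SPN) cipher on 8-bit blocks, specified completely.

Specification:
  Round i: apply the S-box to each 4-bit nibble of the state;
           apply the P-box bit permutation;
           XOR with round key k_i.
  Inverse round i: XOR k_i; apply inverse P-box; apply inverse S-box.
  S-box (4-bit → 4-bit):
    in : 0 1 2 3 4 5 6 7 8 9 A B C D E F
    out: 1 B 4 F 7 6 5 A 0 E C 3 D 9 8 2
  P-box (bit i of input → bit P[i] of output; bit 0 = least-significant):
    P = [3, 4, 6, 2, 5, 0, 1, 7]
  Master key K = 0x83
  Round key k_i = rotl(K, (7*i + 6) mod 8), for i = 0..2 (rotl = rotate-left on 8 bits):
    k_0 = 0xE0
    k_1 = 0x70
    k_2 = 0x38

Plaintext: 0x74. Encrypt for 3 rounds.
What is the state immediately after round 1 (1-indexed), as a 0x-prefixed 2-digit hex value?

s_0 = plaintext = 0x74
s_1 = Round(s_0, k_0) = 0x39
s_2 = Round(s_1, k_1) = 0x87
s_3 = Round(s_2, k_2) = 0x2C

0x39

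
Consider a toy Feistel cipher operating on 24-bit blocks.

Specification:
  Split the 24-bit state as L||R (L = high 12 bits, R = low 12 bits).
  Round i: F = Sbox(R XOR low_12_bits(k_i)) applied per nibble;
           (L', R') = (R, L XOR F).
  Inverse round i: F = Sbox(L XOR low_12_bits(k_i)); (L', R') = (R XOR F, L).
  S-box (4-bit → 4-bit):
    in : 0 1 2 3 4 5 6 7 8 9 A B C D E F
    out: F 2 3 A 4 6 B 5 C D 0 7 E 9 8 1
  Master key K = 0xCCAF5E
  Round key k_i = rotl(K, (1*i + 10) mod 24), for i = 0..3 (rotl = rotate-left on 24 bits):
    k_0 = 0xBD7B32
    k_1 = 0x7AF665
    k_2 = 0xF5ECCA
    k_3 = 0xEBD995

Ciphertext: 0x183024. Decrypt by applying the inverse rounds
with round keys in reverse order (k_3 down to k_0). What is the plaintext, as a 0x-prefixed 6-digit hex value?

s_0 = ciphertext = 0x183024
s_1 = InvRound(s_0, k_3) = 0xC0F183
s_2 = InvRound(s_1, k_2) = 0xE65C0F
s_3 = InvRound(s_2, k_1) = 0x0F0E65
s_4 = InvRound(s_3, k_0) = 0x9860F0

0x9860F0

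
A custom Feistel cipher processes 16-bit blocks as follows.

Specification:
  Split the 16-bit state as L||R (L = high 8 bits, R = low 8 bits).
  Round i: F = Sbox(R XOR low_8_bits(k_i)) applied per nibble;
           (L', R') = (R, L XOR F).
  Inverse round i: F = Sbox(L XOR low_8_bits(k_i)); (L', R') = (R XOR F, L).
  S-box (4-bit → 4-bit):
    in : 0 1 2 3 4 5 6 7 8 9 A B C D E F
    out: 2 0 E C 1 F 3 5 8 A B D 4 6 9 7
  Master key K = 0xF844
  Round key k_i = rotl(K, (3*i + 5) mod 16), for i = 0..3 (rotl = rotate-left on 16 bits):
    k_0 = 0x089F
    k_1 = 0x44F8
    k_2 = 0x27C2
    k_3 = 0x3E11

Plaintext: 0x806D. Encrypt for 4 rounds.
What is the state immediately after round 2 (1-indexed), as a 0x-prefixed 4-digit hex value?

s_0 = plaintext = 0x806D
s_1 = Round(s_0, k_0) = 0x6DFE
s_2 = Round(s_1, k_1) = 0xFE4E
s_3 = Round(s_2, k_2) = 0x4E7A
s_4 = Round(s_3, k_3) = 0x7A73

0xFE4E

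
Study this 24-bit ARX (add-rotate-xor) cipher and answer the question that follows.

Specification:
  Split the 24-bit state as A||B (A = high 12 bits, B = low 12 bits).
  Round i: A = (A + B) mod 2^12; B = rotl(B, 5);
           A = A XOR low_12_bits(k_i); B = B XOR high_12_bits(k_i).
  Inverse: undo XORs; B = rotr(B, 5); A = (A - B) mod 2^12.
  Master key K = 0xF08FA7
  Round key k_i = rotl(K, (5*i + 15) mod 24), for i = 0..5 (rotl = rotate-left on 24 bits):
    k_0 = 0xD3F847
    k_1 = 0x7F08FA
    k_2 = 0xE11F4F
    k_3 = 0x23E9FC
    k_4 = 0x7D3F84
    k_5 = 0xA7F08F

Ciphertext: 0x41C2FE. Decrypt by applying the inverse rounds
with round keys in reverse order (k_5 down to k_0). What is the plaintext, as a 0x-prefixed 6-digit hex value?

s_0 = ciphertext = 0x41C2FE
s_1 = InvRound(s_0, k_5) = 0x3CF0C4
s_2 = InvRound(s_1, k_4) = 0x093BB8
s_3 = InvRound(s_2, k_3) = 0x62334C
s_4 = InvRound(s_3, k_2) = 0xA82EEA
s_5 = InvRound(s_4, k_1) = 0x530D48
s_6 = InvRound(s_5, k_0) = 0x1F4B83

0x1F4B83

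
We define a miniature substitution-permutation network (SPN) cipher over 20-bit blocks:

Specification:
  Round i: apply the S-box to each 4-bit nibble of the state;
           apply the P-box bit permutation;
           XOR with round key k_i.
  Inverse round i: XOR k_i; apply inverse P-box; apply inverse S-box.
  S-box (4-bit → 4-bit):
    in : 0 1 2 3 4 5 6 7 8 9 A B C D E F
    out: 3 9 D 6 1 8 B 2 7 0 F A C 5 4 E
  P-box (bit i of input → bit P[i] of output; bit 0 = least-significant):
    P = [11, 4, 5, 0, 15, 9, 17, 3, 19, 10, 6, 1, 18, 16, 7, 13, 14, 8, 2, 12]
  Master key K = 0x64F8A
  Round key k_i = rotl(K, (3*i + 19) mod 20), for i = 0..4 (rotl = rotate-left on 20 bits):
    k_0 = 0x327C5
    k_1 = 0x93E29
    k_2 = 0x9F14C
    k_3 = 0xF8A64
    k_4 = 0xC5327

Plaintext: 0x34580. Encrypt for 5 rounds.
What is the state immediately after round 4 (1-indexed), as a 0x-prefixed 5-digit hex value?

0x68A62

s_0 = plaintext = 0x34580
s_1 = Round(s_0, k_0) = 0x5ACD3
s_2 = Round(s_1, k_1) = 0xE8EDB
s_3 = Round(s_2, k_2) = 0xE7199
s_4 = Round(s_3, k_3) = 0x68A62
s_5 = Round(s_4, k_4) = 0x18CCC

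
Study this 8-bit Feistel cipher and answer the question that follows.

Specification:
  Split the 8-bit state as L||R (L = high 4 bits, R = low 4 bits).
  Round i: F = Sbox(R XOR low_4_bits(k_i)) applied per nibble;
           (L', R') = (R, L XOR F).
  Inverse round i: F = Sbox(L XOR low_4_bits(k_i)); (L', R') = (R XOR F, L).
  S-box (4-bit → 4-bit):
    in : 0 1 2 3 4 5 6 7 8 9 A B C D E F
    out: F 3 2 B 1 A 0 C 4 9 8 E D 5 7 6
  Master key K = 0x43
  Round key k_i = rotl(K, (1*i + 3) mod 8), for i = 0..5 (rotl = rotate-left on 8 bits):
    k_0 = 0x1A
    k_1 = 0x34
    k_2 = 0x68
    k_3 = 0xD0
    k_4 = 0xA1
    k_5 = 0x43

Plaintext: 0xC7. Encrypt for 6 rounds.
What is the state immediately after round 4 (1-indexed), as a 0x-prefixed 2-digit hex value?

s_0 = plaintext = 0xC7
s_1 = Round(s_0, k_0) = 0x79
s_2 = Round(s_1, k_1) = 0x92
s_3 = Round(s_2, k_2) = 0x21
s_4 = Round(s_3, k_3) = 0x11
s_5 = Round(s_4, k_4) = 0x1E
s_6 = Round(s_5, k_5) = 0xE4

0x11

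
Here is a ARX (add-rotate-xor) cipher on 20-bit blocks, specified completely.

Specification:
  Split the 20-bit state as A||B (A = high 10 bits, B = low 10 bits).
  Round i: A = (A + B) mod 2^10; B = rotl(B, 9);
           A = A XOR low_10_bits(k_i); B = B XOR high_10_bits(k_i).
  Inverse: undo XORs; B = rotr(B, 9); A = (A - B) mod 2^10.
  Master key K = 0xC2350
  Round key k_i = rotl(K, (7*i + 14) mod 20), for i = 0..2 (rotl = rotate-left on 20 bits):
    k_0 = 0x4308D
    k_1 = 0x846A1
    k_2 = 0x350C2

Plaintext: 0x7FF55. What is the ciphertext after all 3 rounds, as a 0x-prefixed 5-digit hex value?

0xB8975

s_0 = plaintext = 0x7FF55
s_1 = Round(s_0, k_0) = 0x766A6
s_2 = Round(s_1, k_1) = 0xB7B42
s_3 = Round(s_2, k_2) = 0xB8975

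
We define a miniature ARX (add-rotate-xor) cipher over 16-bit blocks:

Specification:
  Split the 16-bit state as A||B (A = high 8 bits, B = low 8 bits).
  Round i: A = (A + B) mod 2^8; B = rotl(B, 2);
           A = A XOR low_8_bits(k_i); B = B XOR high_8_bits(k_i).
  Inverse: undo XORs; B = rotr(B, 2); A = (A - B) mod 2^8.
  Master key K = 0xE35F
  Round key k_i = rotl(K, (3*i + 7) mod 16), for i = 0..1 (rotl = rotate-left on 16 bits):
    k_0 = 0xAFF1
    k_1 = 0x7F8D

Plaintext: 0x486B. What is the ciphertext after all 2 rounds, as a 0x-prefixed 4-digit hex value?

s_0 = plaintext = 0x486B
s_1 = Round(s_0, k_0) = 0x4202
s_2 = Round(s_1, k_1) = 0xC977

0xC977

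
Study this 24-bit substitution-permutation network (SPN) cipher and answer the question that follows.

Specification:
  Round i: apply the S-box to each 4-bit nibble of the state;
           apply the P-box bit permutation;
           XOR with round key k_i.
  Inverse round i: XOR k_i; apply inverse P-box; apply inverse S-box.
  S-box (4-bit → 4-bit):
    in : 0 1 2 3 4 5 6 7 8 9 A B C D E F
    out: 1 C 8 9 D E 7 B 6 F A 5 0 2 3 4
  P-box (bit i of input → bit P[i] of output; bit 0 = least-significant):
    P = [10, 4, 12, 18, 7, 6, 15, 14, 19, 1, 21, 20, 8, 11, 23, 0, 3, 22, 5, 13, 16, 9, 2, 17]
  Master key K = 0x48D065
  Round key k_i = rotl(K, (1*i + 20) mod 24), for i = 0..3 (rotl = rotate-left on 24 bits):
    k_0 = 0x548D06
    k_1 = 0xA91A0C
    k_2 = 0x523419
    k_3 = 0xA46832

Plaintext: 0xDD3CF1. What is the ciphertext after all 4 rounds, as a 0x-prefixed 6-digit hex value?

0xAB6276

s_0 = plaintext = 0xDD3CF1
s_1 = Round(s_0, k_0) = 0x101E07
s_2 = Round(s_1, k_1) = 0x271E93
s_3 = Round(s_2, k_2) = 0x9CD0D2
s_4 = Round(s_3, k_3) = 0xAB6276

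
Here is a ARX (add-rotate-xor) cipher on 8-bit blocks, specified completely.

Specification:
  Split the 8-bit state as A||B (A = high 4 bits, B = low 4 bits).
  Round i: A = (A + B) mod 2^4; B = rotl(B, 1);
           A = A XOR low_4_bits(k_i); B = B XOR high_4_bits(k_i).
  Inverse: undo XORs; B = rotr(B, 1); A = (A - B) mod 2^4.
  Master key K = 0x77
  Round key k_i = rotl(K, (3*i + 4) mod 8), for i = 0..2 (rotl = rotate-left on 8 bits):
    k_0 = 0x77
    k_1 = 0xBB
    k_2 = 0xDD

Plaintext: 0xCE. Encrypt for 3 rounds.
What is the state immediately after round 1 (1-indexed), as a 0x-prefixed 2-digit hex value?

s_0 = plaintext = 0xCE
s_1 = Round(s_0, k_0) = 0xDA
s_2 = Round(s_1, k_1) = 0xCE
s_3 = Round(s_2, k_2) = 0x70

0xDA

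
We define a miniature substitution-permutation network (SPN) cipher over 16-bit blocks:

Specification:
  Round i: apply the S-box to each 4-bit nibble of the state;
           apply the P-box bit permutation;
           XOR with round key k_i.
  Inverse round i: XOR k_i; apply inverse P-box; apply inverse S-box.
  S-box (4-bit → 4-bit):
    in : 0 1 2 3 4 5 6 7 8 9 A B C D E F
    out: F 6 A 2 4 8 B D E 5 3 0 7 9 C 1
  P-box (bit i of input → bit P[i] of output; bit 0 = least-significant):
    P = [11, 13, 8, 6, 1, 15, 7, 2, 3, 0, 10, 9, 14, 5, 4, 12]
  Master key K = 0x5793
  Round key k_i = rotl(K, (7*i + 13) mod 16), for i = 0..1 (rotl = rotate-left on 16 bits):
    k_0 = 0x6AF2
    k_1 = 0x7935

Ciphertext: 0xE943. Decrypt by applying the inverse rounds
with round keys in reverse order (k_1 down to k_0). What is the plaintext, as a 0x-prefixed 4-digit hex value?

0x9301

s_0 = ciphertext = 0xE943
s_1 = InvRound(s_0, k_1) = 0x8B65
s_2 = InvRound(s_1, k_0) = 0x9301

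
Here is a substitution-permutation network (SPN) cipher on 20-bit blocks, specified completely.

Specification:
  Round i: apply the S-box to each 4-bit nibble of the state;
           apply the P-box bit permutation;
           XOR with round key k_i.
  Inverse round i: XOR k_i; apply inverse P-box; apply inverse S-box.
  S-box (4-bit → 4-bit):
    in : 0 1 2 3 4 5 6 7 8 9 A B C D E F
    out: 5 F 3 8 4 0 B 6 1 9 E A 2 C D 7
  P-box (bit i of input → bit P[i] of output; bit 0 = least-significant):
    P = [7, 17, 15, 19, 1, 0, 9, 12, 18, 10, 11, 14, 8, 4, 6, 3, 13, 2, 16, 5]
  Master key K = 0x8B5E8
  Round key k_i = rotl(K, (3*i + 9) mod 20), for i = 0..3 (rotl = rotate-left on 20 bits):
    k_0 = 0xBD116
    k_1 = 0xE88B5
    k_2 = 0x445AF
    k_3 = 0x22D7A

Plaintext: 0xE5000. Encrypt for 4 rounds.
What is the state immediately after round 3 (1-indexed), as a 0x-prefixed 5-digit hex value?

0x5E1FA

s_0 = plaintext = 0xE5000
s_1 = Round(s_0, k_0) = 0xE7BB4
s_2 = Round(s_1, k_1) = 0xF7CC4
s_3 = Round(s_2, k_2) = 0x5E1FA
s_4 = Round(s_3, k_3) = 0xCE231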